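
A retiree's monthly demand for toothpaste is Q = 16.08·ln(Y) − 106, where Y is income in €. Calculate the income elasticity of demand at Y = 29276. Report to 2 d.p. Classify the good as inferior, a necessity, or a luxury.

0.27 (necessity)

At Y = 29276: Q = 59.375.
dQ/dY = 16.08/Y = 0.000549255 at this income.
η = (dQ/dY)·(Y/Q) = 0.000549255 × (29276/59.375) = 0.27.
Since 0 < η < 1, the good is a necessity.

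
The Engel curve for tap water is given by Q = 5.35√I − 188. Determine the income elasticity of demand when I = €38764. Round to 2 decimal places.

0.61

At I = 38764: Q = 865.339.
dQ/dI = 5.35/(2√I) = 0.0135866 at this income.
η = (dQ/dI)·(I/Q) = 0.0135866 × (38764/865.339) = 0.61.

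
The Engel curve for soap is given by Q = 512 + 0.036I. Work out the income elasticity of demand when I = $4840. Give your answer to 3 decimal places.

At I = 4840: Q = 686.240.
dQ/dI = 0.036.
η = (dQ/dI)·(I/Q) = 0.036 × (4840/686.240) = 0.254.

0.254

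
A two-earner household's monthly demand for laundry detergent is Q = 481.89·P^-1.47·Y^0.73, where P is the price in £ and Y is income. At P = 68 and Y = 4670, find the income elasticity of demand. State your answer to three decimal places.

For a multiplicative demand Q = A·P^α·Y^β, the income elasticity is β everywhere.
Here β = 0.73, so η = 0.730.

0.730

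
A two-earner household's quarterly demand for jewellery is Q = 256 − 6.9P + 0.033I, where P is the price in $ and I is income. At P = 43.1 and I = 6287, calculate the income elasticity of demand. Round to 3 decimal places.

1.249

At P = 43.1, I = 6287: Q = 166.081.
Holding P constant, ∂Q/∂I = 0.033.
η_I = (∂Q/∂I)·(I/Q) = 0.033 × (6287/166.081) = 1.249.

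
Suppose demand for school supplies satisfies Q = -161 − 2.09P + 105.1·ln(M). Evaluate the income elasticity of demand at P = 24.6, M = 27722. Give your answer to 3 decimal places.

At P = 24.6, M = 27722: Q = 862.757.
Holding P constant, ∂Q/∂M = 105.1/M = 0.00379121.
η_M = (∂Q/∂M)·(M/Q) = 0.00379121 × (27722/862.757) = 0.122.

0.122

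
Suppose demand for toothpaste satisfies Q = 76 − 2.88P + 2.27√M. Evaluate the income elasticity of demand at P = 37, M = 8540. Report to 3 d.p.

0.585

At P = 37, M = 8540: Q = 179.216.
Holding P constant, ∂Q/∂M = 2.27/(2√M) = 0.0122819.
η_M = (∂Q/∂M)·(M/Q) = 0.0122819 × (8540/179.216) = 0.585.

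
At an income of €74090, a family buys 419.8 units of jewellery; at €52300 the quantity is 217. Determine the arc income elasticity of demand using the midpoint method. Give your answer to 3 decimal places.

1.847

ΔQ = 217 − 419.8 = -202.8; midpoint Q̄ = (419.8 + 217)/2 = 318.4.
ΔI = 52300 − 74090 = -21790; midpoint Ī = (74090 + 52300)/2 = 63195.
η = (ΔQ/Q̄) ÷ (ΔI/Ī) = (-202.8/318.4) ÷ (-21790/63195) = 1.847.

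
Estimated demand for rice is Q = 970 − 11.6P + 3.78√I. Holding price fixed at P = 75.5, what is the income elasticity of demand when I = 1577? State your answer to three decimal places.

At P = 75.5, I = 1577: Q = 244.309.
Holding P constant, ∂Q/∂I = 3.78/(2√I) = 0.0475933.
η_I = (∂Q/∂I)·(I/Q) = 0.0475933 × (1577/244.309) = 0.307.

0.307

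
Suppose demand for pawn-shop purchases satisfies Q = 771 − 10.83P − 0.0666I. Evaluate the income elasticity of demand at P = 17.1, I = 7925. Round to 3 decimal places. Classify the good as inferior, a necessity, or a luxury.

-9.100 (inferior good)

At P = 17.1, I = 7925: Q = 58.002.
Holding P constant, ∂Q/∂I = −0.0666.
η_I = (∂Q/∂I)·(I/Q) = -0.0666 × (7925/58.002) = -9.100.
Since η < 0, this is an inferior good.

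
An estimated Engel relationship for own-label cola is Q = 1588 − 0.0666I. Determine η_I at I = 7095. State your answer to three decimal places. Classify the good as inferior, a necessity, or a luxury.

At I = 7095: Q = 1115.473.
dQ/dI = −0.0666.
η = (dQ/dI)·(I/Q) = -0.0666 × (7095/1115.473) = -0.424.
Since η < 0, the good is an inferior good.

-0.424 (inferior good)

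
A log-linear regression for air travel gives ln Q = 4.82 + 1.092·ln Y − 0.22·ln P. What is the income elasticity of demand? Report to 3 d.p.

1.092

In a log-linear demand, the coefficient on ln Y is the income elasticity.
So η = 1.092.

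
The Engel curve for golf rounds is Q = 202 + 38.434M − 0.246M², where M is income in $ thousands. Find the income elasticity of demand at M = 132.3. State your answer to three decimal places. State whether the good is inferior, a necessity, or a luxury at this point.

At M = 132.3: Q = 981.0089.
dQ/dM = 38.434 − 0.492M = -26.65760.
η = (dQ/dM)·(M/Q) = -26.65760 × (132.3/981.0089) = -3.595.
η < 0 ⇒ inferior good.

-3.595 (inferior good)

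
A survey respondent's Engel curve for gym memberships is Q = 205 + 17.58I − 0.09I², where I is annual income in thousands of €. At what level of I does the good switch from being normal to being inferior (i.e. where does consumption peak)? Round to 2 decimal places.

dQ/dI = 17.58 − 0.18I.
The good is inferior where dQ/dI < 0. Setting dQ/dI = 0 gives I = 17.58 / 0.18 = 97.67.

97.67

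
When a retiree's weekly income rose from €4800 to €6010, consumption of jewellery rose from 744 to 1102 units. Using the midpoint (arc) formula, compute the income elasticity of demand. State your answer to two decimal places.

1.73

ΔQ = 1102 − 744 = 358; midpoint Q̄ = (744 + 1102)/2 = 923.
ΔI = 6010 − 4800 = 1210; midpoint Ī = (4800 + 6010)/2 = 5405.
η = (ΔQ/Q̄) ÷ (ΔI/Ī) = (358/923) ÷ (1210/5405) = 1.73.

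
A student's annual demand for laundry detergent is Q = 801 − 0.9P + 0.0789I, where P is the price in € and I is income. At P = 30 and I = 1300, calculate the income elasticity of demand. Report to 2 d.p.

0.12

At P = 30, I = 1300: Q = 876.570.
Holding P constant, ∂Q/∂I = 0.0789.
η_I = (∂Q/∂I)·(I/Q) = 0.0789 × (1300/876.570) = 0.12.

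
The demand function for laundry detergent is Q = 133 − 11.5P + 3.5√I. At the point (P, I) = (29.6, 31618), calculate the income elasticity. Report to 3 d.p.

0.750

At P = 29.6, I = 31618: Q = 414.951.
Holding P constant, ∂Q/∂I = 3.5/(2√I) = 0.00984172.
η_I = (∂Q/∂I)·(I/Q) = 0.00984172 × (31618/414.951) = 0.750.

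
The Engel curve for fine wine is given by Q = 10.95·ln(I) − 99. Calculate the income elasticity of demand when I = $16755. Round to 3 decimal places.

1.459

At I = 16755: Q = 7.505.
dQ/dI = 10.95/I = 0.000653536 at this income.
η = (dQ/dI)·(I/Q) = 0.000653536 × (16755/7.505) = 1.459.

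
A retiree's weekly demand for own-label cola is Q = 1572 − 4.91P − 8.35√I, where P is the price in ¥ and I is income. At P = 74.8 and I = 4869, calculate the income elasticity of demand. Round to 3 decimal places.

At P = 74.8, I = 4869: Q = 622.084.
Holding P constant, ∂Q/∂I = -8.35/(2√I) = -0.0598324.
η_I = (∂Q/∂I)·(I/Q) = -0.0598324 × (4869/622.084) = -0.468.

-0.468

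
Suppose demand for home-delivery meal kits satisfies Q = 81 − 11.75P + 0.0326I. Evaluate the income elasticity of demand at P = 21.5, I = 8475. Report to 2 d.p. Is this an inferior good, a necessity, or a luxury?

At P = 21.5, I = 8475: Q = 104.660.
Holding P constant, ∂Q/∂I = 0.0326.
η_I = (∂Q/∂I)·(I/Q) = 0.0326 × (8475/104.660) = 2.64.
Since η > 1, this is a luxury.

2.64 (luxury)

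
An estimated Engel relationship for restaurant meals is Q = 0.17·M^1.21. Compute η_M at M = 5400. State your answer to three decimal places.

1.210

For Q = A·M^β the income elasticity is constant and equal to β.
Here β = 1.21, so η = 1.210.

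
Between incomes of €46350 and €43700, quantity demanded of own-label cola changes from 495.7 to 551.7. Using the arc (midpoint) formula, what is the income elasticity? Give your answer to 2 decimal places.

-1.82

ΔQ = 551.7 − 495.7 = 56; midpoint Q̄ = (495.7 + 551.7)/2 = 523.7.
ΔI = 43700 − 46350 = -2650; midpoint Ī = (46350 + 43700)/2 = 45025.
η = (ΔQ/Q̄) ÷ (ΔI/Ī) = (56/523.7) ÷ (-2650/45025) = -1.82.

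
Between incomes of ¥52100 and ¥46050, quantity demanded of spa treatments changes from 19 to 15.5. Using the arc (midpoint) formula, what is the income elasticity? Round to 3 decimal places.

1.646

ΔQ = 15.5 − 19 = -3.5; midpoint Q̄ = (19 + 15.5)/2 = 17.25.
ΔI = 46050 − 52100 = -6050; midpoint Ī = (52100 + 46050)/2 = 49075.
η = (ΔQ/Q̄) ÷ (ΔI/Ī) = (-3.5/17.25) ÷ (-6050/49075) = 1.646.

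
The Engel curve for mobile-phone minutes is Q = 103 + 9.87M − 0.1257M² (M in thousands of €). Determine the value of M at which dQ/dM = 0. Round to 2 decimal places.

dQ/dM = 9.87 − 0.2514M.
The good is inferior where dQ/dM < 0. Setting dQ/dM = 0 gives M = 9.87 / 0.2514 = 39.26.

39.26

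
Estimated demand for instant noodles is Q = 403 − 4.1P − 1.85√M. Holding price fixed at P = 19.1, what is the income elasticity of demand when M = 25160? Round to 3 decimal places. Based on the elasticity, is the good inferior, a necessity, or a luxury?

At P = 19.1, M = 25160: Q = 31.245.
Holding P constant, ∂Q/∂M = -1.85/(2√M) = -0.00583158.
η_M = (∂Q/∂M)·(M/Q) = -0.00583158 × (25160/31.245) = -4.696.
Since η < 0, this is an inferior good.

-4.696 (inferior good)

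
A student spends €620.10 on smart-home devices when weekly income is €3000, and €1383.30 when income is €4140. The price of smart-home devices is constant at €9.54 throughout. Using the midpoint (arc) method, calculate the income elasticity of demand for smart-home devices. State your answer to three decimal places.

With a constant price, Q₁ = 620.10/9.54 = 65.000 and Q₂ = 1383.30/9.54 = 145.000 (equivalently, work directly with expenditure since P cancels).
Midpoint %ΔQ = (1383.30 − 620.10)/1001.70 = 0.76190; midpoint %ΔI = (4140 − 3000)/3570 = 0.31933.
η = 0.76190 / 0.31933 = 2.386.

2.386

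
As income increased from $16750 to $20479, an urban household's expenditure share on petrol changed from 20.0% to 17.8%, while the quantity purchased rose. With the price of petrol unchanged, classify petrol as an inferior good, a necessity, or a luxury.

Quantity rises but the budget share falls as income rises, so 0 < η < 1.

necessity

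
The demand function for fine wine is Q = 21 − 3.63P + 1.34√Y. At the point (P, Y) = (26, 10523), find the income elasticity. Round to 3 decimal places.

At P = 26, Y = 10523: Q = 64.079.
Holding P constant, ∂Q/∂Y = 1.34/(2√Y) = 0.00653138.
η_Y = (∂Q/∂Y)·(Y/Q) = 0.00653138 × (10523/64.079) = 1.073.

1.073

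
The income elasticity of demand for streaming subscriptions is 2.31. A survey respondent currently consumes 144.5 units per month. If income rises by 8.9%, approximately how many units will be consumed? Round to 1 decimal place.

%ΔQ ≈ η × %ΔI = 2.31 × 8.9% = 20.559%.
New Q ≈ 144.5 × (1 + 0.20559) = 174.2.

174.2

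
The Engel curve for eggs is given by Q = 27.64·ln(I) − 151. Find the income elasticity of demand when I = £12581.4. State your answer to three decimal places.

At I = 12581.4: Q = 109.921.
dQ/dI = 27.64/I = 0.00219689 at this income.
η = (dQ/dI)·(I/Q) = 0.00219689 × (12581.4/109.921) = 0.251.

0.251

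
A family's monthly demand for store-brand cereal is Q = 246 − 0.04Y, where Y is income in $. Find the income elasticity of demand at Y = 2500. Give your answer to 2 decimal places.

At Y = 2500: Q = 146.000.
dQ/dY = −0.04.
η = (dQ/dY)·(Y/Q) = -0.04 × (2500/146.000) = -0.68.

-0.68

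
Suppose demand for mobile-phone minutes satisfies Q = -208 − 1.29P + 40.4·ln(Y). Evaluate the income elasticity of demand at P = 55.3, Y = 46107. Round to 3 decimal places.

0.261

At P = 55.3, Y = 46107: Q = 154.507.
Holding P constant, ∂Q/∂Y = 40.4/Y = 0.000876223.
η_Y = (∂Q/∂Y)·(Y/Q) = 0.000876223 × (46107/154.507) = 0.261.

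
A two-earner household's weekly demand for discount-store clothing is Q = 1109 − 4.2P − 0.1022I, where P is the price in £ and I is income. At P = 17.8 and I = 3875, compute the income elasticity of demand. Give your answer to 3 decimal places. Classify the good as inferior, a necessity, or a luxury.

At P = 17.8, I = 3875: Q = 638.215.
Holding P constant, ∂Q/∂I = −0.1022.
η_I = (∂Q/∂I)·(I/Q) = -0.1022 × (3875/638.215) = -0.621.
Since η < 0, this is an inferior good.

-0.621 (inferior good)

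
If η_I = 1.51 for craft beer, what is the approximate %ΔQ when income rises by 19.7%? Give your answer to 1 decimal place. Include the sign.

%ΔQ ≈ η × %ΔI = 1.51 × 19.7% = 29.7%.

29.7%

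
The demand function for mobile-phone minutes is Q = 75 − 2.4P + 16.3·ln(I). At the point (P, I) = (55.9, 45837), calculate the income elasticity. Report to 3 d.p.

0.141

At P = 55.9, I = 45837: Q = 115.785.
Holding P constant, ∂Q/∂I = 16.3/I = 0.000355608.
η_I = (∂Q/∂I)·(I/Q) = 0.000355608 × (45837/115.785) = 0.141.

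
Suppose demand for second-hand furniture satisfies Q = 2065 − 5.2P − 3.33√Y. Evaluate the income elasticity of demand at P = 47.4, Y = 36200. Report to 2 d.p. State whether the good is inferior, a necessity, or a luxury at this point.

-0.27 (inferior good)

At P = 47.4, Y = 36200: Q = 1184.944.
Holding P constant, ∂Q/∂Y = -3.33/(2√Y) = -0.00875105.
η_Y = (∂Q/∂Y)·(Y/Q) = -0.00875105 × (36200/1184.944) = -0.27.
Since η < 0, this is an inferior good.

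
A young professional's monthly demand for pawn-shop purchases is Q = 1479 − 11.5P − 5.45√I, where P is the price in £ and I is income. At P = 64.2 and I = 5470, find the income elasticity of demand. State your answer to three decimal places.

At P = 64.2, I = 5470: Q = 337.621.
Holding P constant, ∂Q/∂I = -5.45/(2√I) = -0.0368445.
η_I = (∂Q/∂I)·(I/Q) = -0.0368445 × (5470/337.621) = -0.597.

-0.597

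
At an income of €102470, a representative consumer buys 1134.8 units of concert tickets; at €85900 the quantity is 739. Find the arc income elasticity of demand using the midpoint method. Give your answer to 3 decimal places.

2.401

ΔQ = 739 − 1134.8 = -395.8; midpoint Q̄ = (1134.8 + 739)/2 = 936.9.
ΔI = 85900 − 102470 = -16570; midpoint Ī = (102470 + 85900)/2 = 94185.
η = (ΔQ/Q̄) ÷ (ΔI/Ī) = (-395.8/936.9) ÷ (-16570/94185) = 2.401.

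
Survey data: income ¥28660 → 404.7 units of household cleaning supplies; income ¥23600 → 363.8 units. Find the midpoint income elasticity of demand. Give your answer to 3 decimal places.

ΔQ = 363.8 − 404.7 = -40.9; midpoint Q̄ = (404.7 + 363.8)/2 = 384.25.
ΔI = 23600 − 28660 = -5060; midpoint Ī = (28660 + 23600)/2 = 26130.
η = (ΔQ/Q̄) ÷ (ΔI/Ī) = (-40.9/384.25) ÷ (-5060/26130) = 0.550.

0.550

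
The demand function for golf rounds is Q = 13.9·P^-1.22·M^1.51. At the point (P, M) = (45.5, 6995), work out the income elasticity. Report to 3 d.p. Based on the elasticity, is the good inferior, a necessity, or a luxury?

For a multiplicative demand Q = A·P^α·M^β, the income elasticity is β everywhere.
Here β = 1.51, so η = 1.510.
Since η > 1, this is a luxury.

1.510 (luxury)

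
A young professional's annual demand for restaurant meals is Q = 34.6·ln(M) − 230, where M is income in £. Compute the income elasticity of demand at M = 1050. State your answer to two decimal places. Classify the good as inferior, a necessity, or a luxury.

At M = 1050: Q = 10.696.
dQ/dM = 34.6/M = 0.0329524 at this income.
η = (dQ/dM)·(M/Q) = 0.0329524 × (1050/10.696) = 3.23.
Since η > 1, the good is a luxury.

3.23 (luxury)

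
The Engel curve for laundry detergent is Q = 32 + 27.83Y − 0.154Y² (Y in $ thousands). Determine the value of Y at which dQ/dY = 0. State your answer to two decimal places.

dQ/dY = 27.83 − 0.308Y.
The good is inferior where dQ/dY < 0. Setting dQ/dY = 0 gives Y = 27.83 / 0.308 = 90.36.

90.36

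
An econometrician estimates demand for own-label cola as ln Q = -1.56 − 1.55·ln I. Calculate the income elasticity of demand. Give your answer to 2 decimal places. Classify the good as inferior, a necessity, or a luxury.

In a log-linear demand, the coefficient on ln I is the income elasticity.
So η = -1.55.
η < 0 ⇒ inferior good.

-1.55 (inferior good)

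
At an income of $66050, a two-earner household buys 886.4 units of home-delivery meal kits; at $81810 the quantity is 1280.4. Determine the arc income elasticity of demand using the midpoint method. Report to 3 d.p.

1.706

ΔQ = 1280.4 − 886.4 = 394; midpoint Q̄ = (886.4 + 1280.4)/2 = 1083.4.
ΔI = 81810 − 66050 = 15760; midpoint Ī = (66050 + 81810)/2 = 73930.
η = (ΔQ/Q̄) ÷ (ΔI/Ī) = (394/1083.4) ÷ (15760/73930) = 1.706.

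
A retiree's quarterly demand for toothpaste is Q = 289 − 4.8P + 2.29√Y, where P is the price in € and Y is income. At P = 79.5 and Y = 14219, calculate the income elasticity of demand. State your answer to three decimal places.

At P = 79.5, Y = 14219: Q = 180.467.
Holding P constant, ∂Q/∂Y = 2.29/(2√Y) = 0.0096022.
η_Y = (∂Q/∂Y)·(Y/Q) = 0.0096022 × (14219/180.467) = 0.757.

0.757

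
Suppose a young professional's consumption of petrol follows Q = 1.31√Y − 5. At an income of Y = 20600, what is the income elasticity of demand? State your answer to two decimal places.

0.51

At Y = 20600: Q = 183.020.
dQ/dY = 1.31/(2√Y) = 0.0045636 at this income.
η = (dQ/dY)·(Y/Q) = 0.0045636 × (20600/183.020) = 0.51.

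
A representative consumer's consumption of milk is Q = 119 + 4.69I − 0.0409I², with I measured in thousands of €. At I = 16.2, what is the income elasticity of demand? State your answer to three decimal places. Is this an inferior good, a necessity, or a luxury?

0.296 (necessity)

At I = 16.2: Q = 184.2442.
dQ/dI = 4.69 − 0.0818I = 3.36484.
η = (dQ/dI)·(I/Q) = 3.36484 × (16.2/184.2442) = 0.296.
0 < η < 1 ⇒ necessity.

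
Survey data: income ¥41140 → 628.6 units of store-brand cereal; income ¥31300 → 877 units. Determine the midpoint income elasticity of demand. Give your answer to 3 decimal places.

-1.215

ΔQ = 877 − 628.6 = 248.4; midpoint Q̄ = (628.6 + 877)/2 = 752.8.
ΔI = 31300 − 41140 = -9840; midpoint Ī = (41140 + 31300)/2 = 36220.
η = (ΔQ/Q̄) ÷ (ΔI/Ī) = (248.4/752.8) ÷ (-9840/36220) = -1.215.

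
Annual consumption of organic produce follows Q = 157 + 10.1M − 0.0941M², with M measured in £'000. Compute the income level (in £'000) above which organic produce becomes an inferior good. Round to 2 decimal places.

dQ/dM = 10.1 − 0.1882M.
The good is inferior where dQ/dM < 0. Setting dQ/dM = 0 gives M = 10.1 / 0.1882 = 53.67.

53.67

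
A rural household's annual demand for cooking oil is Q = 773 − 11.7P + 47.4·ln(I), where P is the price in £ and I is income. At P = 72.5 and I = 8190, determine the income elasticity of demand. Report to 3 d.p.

0.135

At P = 72.5, I = 8190: Q = 351.856.
Holding P constant, ∂Q/∂I = 47.4/I = 0.00578755.
η_I = (∂Q/∂I)·(I/Q) = 0.00578755 × (8190/351.856) = 0.135.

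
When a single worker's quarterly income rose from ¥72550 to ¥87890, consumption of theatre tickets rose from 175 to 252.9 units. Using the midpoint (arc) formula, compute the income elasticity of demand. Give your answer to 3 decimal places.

ΔQ = 252.9 − 175 = 77.9; midpoint Q̄ = (175 + 252.9)/2 = 213.95.
ΔI = 87890 − 72550 = 15340; midpoint Ī = (72550 + 87890)/2 = 80220.
η = (ΔQ/Q̄) ÷ (ΔI/Ī) = (77.9/213.95) ÷ (15340/80220) = 1.904.

1.904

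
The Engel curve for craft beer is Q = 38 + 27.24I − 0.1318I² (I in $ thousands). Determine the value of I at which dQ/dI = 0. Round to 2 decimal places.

dQ/dI = 27.24 − 0.2636I.
The good is inferior where dQ/dI < 0. Setting dQ/dI = 0 gives I = 27.24 / 0.2636 = 103.34.

103.34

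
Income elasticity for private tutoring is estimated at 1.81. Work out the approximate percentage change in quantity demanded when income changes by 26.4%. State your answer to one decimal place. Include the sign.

%ΔQ ≈ η × %ΔI = 1.81 × 26.4% = 47.8%.

47.8%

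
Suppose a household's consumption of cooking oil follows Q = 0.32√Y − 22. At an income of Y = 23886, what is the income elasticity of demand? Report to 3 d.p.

0.901

At Y = 23886: Q = 27.456.
dQ/dY = 0.32/(2√Y) = 0.00103526 at this income.
η = (dQ/dY)·(Y/Q) = 0.00103526 × (23886/27.456) = 0.901.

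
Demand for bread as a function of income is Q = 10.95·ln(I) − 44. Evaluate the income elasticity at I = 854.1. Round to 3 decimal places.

At I = 854.1: Q = 29.913.
dQ/dI = 10.95/I = 0.0128205 at this income.
η = (dQ/dI)·(I/Q) = 0.0128205 × (854.1/29.913) = 0.366.

0.366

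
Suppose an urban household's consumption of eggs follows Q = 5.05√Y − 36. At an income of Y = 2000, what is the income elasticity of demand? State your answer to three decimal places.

At Y = 2000: Q = 189.843.
dQ/dY = 5.05/(2√Y) = 0.0564607 at this income.
η = (dQ/dY)·(Y/Q) = 0.0564607 × (2000/189.843) = 0.595.

0.595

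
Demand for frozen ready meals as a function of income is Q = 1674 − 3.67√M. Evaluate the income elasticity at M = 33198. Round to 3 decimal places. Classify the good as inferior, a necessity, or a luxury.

-0.333 (inferior good)

At M = 33198: Q = 1005.314.
dQ/dM = -3.67/(2√M) = -0.0100712 at this income.
η = (dQ/dM)·(M/Q) = -0.0100712 × (33198/1005.314) = -0.333.
Since η < 0, the good is an inferior good.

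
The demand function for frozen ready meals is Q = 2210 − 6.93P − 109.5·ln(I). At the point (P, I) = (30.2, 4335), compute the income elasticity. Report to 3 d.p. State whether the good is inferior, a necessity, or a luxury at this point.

-0.101 (inferior good)

At P = 30.2, I = 4335: Q = 1083.709.
Holding P constant, ∂Q/∂I = -109.5/I = -0.0252595.
η_I = (∂Q/∂I)·(I/Q) = -0.0252595 × (4335/1083.709) = -0.101.
Since η < 0, this is an inferior good.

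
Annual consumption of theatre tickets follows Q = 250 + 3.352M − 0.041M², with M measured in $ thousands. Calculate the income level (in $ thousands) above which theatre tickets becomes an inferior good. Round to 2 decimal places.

dQ/dM = 3.352 − 0.082M.
The good is inferior where dQ/dM < 0. Setting dQ/dM = 0 gives M = 3.352 / 0.082 = 40.88.

40.88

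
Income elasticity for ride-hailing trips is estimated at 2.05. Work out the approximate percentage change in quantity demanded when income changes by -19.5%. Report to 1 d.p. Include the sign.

%ΔQ ≈ η × %ΔI = 2.05 × (-19.5%) = -40.0%.

-40.0%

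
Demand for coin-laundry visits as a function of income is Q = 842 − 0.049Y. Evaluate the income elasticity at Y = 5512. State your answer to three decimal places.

-0.472

At Y = 5512: Q = 571.912.
dQ/dY = −0.049.
η = (dQ/dY)·(Y/Q) = -0.049 × (5512/571.912) = -0.472.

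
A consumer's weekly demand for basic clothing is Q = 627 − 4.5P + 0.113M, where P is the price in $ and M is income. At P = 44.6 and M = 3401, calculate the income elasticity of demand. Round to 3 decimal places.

At P = 44.6, M = 3401: Q = 810.613.
Holding P constant, ∂Q/∂M = 0.113.
η_M = (∂Q/∂M)·(M/Q) = 0.113 × (3401/810.613) = 0.474.

0.474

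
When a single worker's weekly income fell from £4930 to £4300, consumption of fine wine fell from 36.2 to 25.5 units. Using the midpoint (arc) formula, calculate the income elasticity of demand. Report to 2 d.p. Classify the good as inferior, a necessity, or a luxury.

2.54 (luxury)

ΔQ = 25.5 − 36.2 = -10.7; midpoint Q̄ = (36.2 + 25.5)/2 = 30.85.
ΔI = 4300 − 4930 = -630; midpoint Ī = (4930 + 4300)/2 = 4615.
η = (ΔQ/Q̄) ÷ (ΔI/Ī) = (-10.7/30.85) ÷ (-630/4615) = 2.54.
η > 1 ⇒ luxury.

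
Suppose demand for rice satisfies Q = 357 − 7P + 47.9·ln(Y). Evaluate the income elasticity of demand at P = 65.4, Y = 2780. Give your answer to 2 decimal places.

At P = 65.4, Y = 2780: Q = 279.057.
Holding P constant, ∂Q/∂Y = 47.9/Y = 0.0172302.
η_Y = (∂Q/∂Y)·(Y/Q) = 0.0172302 × (2780/279.057) = 0.17.

0.17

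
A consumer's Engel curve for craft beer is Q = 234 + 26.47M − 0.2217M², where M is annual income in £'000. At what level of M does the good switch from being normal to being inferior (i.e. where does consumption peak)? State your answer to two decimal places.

dQ/dM = 26.47 − 0.4434M.
The good is inferior where dQ/dM < 0. Setting dQ/dM = 0 gives M = 26.47 / 0.4434 = 59.70.

59.70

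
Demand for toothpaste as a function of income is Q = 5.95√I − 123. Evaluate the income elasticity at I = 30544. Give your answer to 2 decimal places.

0.57

At I = 30544: Q = 916.872.
dQ/dI = 5.95/(2√I) = 0.0170225 at this income.
η = (dQ/dI)·(I/Q) = 0.0170225 × (30544/916.872) = 0.57.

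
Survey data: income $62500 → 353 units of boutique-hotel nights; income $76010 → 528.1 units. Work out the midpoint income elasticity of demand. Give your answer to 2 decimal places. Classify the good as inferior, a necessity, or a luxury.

2.04 (luxury)

ΔQ = 528.1 − 353 = 175.1; midpoint Q̄ = (353 + 528.1)/2 = 440.55.
ΔI = 76010 − 62500 = 13510; midpoint Ī = (62500 + 76010)/2 = 69255.
η = (ΔQ/Q̄) ÷ (ΔI/Ī) = (175.1/440.55) ÷ (13510/69255) = 2.04.
η > 1 ⇒ luxury.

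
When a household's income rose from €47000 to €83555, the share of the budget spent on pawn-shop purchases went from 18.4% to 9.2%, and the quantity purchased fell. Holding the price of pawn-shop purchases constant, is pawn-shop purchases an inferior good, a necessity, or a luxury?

Quantity demanded falls as income rises, so η < 0.

inferior good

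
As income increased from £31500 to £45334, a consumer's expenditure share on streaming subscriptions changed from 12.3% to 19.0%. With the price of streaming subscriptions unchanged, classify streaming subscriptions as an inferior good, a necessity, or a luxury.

The budget share rises as income rises, so η > 1.

luxury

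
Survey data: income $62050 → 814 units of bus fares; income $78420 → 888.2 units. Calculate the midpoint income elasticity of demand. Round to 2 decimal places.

ΔQ = 888.2 − 814 = 74.2; midpoint Q̄ = (814 + 888.2)/2 = 851.1.
ΔI = 78420 − 62050 = 16370; midpoint Ī = (62050 + 78420)/2 = 70235.
η = (ΔQ/Q̄) ÷ (ΔI/Ī) = (74.2/851.1) ÷ (16370/70235) = 0.37.

0.37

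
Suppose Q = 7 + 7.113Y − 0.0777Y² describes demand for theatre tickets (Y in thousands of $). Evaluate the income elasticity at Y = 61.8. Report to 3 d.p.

-1.027

At Y = 61.8: Q = 149.8285.
dQ/dY = 7.113 − 0.1554Y = -2.49072.
η = (dQ/dY)·(Y/Q) = -2.49072 × (61.8/149.8285) = -1.027.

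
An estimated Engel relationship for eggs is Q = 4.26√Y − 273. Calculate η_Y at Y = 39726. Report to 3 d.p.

0.737

At Y = 39726: Q = 576.077.
dQ/dY = 4.26/(2√Y) = 0.0106867 at this income.
η = (dQ/dY)·(Y/Q) = 0.0106867 × (39726/576.077) = 0.737.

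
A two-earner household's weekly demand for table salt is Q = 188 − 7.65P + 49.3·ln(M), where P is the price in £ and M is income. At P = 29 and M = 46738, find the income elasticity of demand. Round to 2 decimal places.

0.10

At P = 29, M = 46738: Q = 496.239.
Holding P constant, ∂Q/∂M = 49.3/M = 0.00105482.
η_M = (∂Q/∂M)·(M/Q) = 0.00105482 × (46738/496.239) = 0.10.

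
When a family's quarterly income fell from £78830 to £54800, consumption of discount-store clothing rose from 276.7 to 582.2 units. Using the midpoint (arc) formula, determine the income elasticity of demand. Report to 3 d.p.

ΔQ = 582.2 − 276.7 = 305.5; midpoint Q̄ = (276.7 + 582.2)/2 = 429.45.
ΔI = 54800 − 78830 = -24030; midpoint Ī = (78830 + 54800)/2 = 66815.
η = (ΔQ/Q̄) ÷ (ΔI/Ī) = (305.5/429.45) ÷ (-24030/66815) = -1.978.

-1.978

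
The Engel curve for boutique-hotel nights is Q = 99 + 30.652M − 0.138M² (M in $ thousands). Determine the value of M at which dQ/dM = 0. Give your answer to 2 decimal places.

dQ/dM = 30.652 − 0.276M.
The good is inferior where dQ/dM < 0. Setting dQ/dM = 0 gives M = 30.652 / 0.276 = 111.06.

111.06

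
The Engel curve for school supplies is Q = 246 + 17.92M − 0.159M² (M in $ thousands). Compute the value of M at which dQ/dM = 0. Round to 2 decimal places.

56.35

dQ/dM = 17.92 − 0.318M.
The good is inferior where dQ/dM < 0. Setting dQ/dM = 0 gives M = 17.92 / 0.318 = 56.35.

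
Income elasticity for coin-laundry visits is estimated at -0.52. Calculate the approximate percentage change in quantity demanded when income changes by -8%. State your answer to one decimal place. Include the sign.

4.2%

%ΔQ ≈ η × %ΔI = -0.52 × (-8%) = 4.2%.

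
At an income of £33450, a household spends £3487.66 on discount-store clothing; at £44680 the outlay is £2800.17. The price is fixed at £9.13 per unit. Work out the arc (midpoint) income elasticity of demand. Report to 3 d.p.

-0.761

With a constant price, Q₁ = 3487.66/9.13 = 382.000 and Q₂ = 2800.17/9.13 = 306.700 (equivalently, work directly with expenditure since P cancels).
Midpoint %ΔQ = (2800.17 − 3487.66)/3143.92 = -0.21867; midpoint %ΔI = (44680 − 33450)/39065 = 0.28747.
η = -0.21867 / 0.28747 = -0.761.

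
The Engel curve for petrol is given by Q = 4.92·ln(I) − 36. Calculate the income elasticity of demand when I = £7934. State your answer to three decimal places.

0.602

At I = 7934: Q = 8.176.
dQ/dI = 4.92/I = 0.000620116 at this income.
η = (dQ/dI)·(I/Q) = 0.000620116 × (7934/8.176) = 0.602.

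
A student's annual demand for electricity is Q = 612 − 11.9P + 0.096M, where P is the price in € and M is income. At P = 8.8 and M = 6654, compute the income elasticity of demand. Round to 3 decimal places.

At P = 8.8, M = 6654: Q = 1146.064.
Holding P constant, ∂Q/∂M = 0.096.
η_M = (∂Q/∂M)·(M/Q) = 0.096 × (6654/1146.064) = 0.557.

0.557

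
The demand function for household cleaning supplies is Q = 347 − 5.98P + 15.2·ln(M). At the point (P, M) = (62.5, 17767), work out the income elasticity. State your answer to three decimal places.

At P = 62.5, M = 17767: Q = 121.983.
Holding P constant, ∂Q/∂M = 15.2/M = 0.000855519.
η_M = (∂Q/∂M)·(M/Q) = 0.000855519 × (17767/121.983) = 0.125.

0.125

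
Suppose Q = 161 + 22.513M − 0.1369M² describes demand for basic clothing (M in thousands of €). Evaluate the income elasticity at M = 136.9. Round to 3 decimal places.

At M = 136.9: Q = 677.3033.
dQ/dM = 22.513 − 0.2738M = -14.97022.
η = (dQ/dM)·(M/Q) = -14.97022 × (136.9/677.3033) = -3.026.

-3.026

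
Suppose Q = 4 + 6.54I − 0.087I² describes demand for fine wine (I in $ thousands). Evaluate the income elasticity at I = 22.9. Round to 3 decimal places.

At I = 22.9: Q = 108.1423.
dQ/dI = 6.54 − 0.174I = 2.55540.
η = (dQ/dI)·(I/Q) = 2.55540 × (22.9/108.1423) = 0.541.

0.541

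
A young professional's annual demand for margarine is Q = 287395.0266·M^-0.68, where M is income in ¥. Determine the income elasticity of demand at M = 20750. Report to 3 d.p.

For Q = A·M^β the income elasticity is constant and equal to β.
Here β = -0.68, so η = -0.680.

-0.680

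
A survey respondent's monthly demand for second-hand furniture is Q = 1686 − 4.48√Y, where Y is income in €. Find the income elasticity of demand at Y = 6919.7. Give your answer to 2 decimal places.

At Y = 6919.7: Q = 1313.332.
dQ/dY = -4.48/(2√Y) = -0.026928 at this income.
η = (dQ/dY)·(Y/Q) = -0.026928 × (6919.7/1313.332) = -0.14.

-0.14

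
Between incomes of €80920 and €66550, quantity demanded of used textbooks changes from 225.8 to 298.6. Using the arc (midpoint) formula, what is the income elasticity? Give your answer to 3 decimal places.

-1.425

ΔQ = 298.6 − 225.8 = 72.8; midpoint Q̄ = (225.8 + 298.6)/2 = 262.2.
ΔI = 66550 − 80920 = -14370; midpoint Ī = (80920 + 66550)/2 = 73735.
η = (ΔQ/Q̄) ÷ (ΔI/Ī) = (72.8/262.2) ÷ (-14370/73735) = -1.425.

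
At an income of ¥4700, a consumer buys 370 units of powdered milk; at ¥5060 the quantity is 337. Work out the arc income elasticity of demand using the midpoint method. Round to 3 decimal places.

ΔQ = 337 − 370 = -33; midpoint Q̄ = (370 + 337)/2 = 353.5.
ΔI = 5060 − 4700 = 360; midpoint Ī = (4700 + 5060)/2 = 4880.
η = (ΔQ/Q̄) ÷ (ΔI/Ī) = (-33/353.5) ÷ (360/4880) = -1.265.

-1.265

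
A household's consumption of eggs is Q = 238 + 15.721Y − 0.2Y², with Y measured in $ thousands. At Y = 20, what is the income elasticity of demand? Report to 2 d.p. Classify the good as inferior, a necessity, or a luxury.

At Y = 20: Q = 472.4200.
dQ/dY = 15.721 − 0.4Y = 7.72100.
η = (dQ/dY)·(Y/Q) = 7.72100 × (20/472.4200) = 0.33.
0 < η < 1 ⇒ necessity.

0.33 (necessity)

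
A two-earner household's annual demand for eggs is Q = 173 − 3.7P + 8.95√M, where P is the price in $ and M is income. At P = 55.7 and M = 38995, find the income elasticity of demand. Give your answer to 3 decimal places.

At P = 55.7, M = 38995: Q = 1734.280.
Holding P constant, ∂Q/∂M = 8.95/(2√M) = 0.0226615.
η_M = (∂Q/∂M)·(M/Q) = 0.0226615 × (38995/1734.280) = 0.510.

0.510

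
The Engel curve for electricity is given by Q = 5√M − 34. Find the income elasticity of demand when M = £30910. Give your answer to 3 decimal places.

At M = 30910: Q = 845.062.
dQ/dM = 5/(2√M) = 0.0142197 at this income.
η = (dQ/dM)·(M/Q) = 0.0142197 × (30910/845.062) = 0.520.

0.520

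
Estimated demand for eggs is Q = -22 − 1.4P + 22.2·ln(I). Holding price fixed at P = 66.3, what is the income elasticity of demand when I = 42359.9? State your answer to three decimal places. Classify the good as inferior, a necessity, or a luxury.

At P = 66.3, I = 42359.9: Q = 121.698.
Holding P constant, ∂Q/∂I = 22.2/I = 0.000524081.
η_I = (∂Q/∂I)·(I/Q) = 0.000524081 × (42359.9/121.698) = 0.182.
Since 0 < η < 1, this is a necessity.

0.182 (necessity)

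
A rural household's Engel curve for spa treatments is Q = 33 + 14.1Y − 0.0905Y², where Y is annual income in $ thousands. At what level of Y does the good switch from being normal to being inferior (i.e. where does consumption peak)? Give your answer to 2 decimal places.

dQ/dY = 14.1 − 0.181Y.
The good is inferior where dQ/dY < 0. Setting dQ/dY = 0 gives Y = 14.1 / 0.181 = 77.90.

77.90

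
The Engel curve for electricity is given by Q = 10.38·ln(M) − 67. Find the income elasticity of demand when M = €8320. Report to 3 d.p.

0.389

At M = 8320: Q = 26.694.
dQ/dM = 10.38/M = 0.0012476 at this income.
η = (dQ/dM)·(M/Q) = 0.0012476 × (8320/26.694) = 0.389.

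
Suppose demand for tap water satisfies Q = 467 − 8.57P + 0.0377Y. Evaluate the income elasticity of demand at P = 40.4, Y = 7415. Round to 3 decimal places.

At P = 40.4, Y = 7415: Q = 400.318.
Holding P constant, ∂Q/∂Y = 0.0377.
η_Y = (∂Q/∂Y)·(Y/Q) = 0.0377 × (7415/400.318) = 0.698.

0.698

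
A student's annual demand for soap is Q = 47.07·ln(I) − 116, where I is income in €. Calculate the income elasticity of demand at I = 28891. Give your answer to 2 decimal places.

At I = 28891: Q = 367.469.
dQ/dI = 47.07/I = 0.00162923 at this income.
η = (dQ/dI)·(I/Q) = 0.00162923 × (28891/367.469) = 0.13.

0.13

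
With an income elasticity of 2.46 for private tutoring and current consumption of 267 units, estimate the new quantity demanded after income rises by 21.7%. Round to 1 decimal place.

409.5

%ΔQ ≈ η × %ΔI = 2.46 × 21.7% = 53.382%.
New Q ≈ 267 × (1 + 0.53382) = 409.5.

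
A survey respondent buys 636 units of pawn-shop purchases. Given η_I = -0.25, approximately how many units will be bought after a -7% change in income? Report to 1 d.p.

%ΔQ ≈ η × %ΔI = -0.25 × (-7%) = 1.75%.
New Q ≈ 636 × (1 + 0.0175) = 647.1.

647.1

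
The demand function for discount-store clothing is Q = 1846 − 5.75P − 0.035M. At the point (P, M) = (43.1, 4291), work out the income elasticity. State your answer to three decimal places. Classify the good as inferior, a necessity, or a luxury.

At P = 43.1, M = 4291: Q = 1447.990.
Holding P constant, ∂Q/∂M = −0.035.
η_M = (∂Q/∂M)·(M/Q) = -0.035 × (4291/1447.990) = -0.104.
Since η < 0, this is an inferior good.

-0.104 (inferior good)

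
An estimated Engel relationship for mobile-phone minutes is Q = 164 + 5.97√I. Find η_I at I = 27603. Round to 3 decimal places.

0.429

At I = 27603: Q = 1155.865.
dQ/dI = 5.97/(2√I) = 0.0179666 at this income.
η = (dQ/dI)·(I/Q) = 0.0179666 × (27603/1155.865) = 0.429.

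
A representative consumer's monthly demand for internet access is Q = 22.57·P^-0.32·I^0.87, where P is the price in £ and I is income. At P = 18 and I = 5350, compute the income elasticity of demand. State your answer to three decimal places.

For a multiplicative demand Q = A·P^α·I^β, the income elasticity is β everywhere.
Here β = 0.87, so η = 0.870.

0.870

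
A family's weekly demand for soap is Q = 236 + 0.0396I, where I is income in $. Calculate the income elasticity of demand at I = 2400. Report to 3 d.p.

At I = 2400: Q = 331.040.
dQ/dI = 0.0396.
η = (dQ/dI)·(I/Q) = 0.0396 × (2400/331.040) = 0.287.

0.287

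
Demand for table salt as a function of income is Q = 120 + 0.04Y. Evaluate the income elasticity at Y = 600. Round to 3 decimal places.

0.167

At Y = 600: Q = 144.000.
dQ/dY = 0.04.
η = (dQ/dY)·(Y/Q) = 0.04 × (600/144.000) = 0.167.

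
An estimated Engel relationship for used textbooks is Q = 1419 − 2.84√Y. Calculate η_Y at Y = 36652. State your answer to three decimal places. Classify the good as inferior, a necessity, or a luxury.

-0.311 (inferior good)

At Y = 36652: Q = 875.290.
dQ/dY = -2.84/(2√Y) = -0.00741719 at this income.
η = (dQ/dY)·(Y/Q) = -0.00741719 × (36652/875.290) = -0.311.
Since η < 0, the good is an inferior good.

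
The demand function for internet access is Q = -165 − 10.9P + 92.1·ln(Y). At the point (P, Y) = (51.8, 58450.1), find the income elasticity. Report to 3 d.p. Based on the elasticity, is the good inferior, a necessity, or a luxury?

0.327 (necessity)

At P = 51.8, Y = 58450.1: Q = 281.263.
Holding P constant, ∂Q/∂Y = 92.1/Y = 0.0015757.
η_Y = (∂Q/∂Y)·(Y/Q) = 0.0015757 × (58450.1/281.263) = 0.327.
Since 0 < η < 1, this is a necessity.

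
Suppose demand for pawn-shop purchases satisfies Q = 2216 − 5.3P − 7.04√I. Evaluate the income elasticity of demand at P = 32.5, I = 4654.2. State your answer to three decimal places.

At P = 32.5, I = 4654.2: Q = 1563.469.
Holding P constant, ∂Q/∂I = -7.04/(2√I) = -0.0515965.
η_I = (∂Q/∂I)·(I/Q) = -0.0515965 × (4654.2/1563.469) = -0.154.

-0.154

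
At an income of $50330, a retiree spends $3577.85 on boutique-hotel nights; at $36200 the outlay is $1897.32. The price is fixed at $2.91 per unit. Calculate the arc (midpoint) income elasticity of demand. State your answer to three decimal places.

With a constant price, Q₁ = 3577.85/2.91 = 1229.502 and Q₂ = 1897.32/2.91 = 652.000 (equivalently, work directly with expenditure since P cancels).
Midpoint %ΔQ = (1897.32 − 3577.85)/2737.59 = -0.61387; midpoint %ΔI = (36200 − 50330)/43265 = -0.32659.
η = -0.61387 / -0.32659 = 1.880.

1.880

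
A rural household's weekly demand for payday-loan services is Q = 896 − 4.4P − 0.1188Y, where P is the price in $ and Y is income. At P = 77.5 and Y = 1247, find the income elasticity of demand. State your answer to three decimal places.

At P = 77.5, Y = 1247: Q = 406.856.
Holding P constant, ∂Q/∂Y = −0.1188.
η_Y = (∂Q/∂Y)·(Y/Q) = -0.1188 × (1247/406.856) = -0.364.

-0.364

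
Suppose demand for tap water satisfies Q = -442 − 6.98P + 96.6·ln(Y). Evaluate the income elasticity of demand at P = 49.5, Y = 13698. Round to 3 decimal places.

At P = 49.5, Y = 13698: Q = 132.605.
Holding P constant, ∂Q/∂Y = 96.6/Y = 0.00705212.
η_Y = (∂Q/∂Y)·(Y/Q) = 0.00705212 × (13698/132.605) = 0.728.

0.728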